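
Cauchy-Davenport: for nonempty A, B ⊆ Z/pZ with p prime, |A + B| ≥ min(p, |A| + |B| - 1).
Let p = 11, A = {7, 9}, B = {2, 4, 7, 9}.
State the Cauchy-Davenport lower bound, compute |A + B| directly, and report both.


Cauchy-Davenport: |A + B| ≥ min(p, |A| + |B| - 1) for A, B nonempty in Z/pZ.
|A| = 2, |B| = 4, p = 11.
CD lower bound = min(11, 2 + 4 - 1) = min(11, 5) = 5.
Compute A + B mod 11 directly:
a = 7: 7+2=9, 7+4=0, 7+7=3, 7+9=5
a = 9: 9+2=0, 9+4=2, 9+7=5, 9+9=7
A + B = {0, 2, 3, 5, 7, 9}, so |A + B| = 6.
Verify: 6 ≥ 5? Yes ✓.

CD lower bound = 5, actual |A + B| = 6.


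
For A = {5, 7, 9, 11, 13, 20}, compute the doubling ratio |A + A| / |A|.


|A| = 6.
Compute A + A by enumerating all 36 pairs.
A + A = {10, 12, 14, 16, 18, 20, 22, 24, 25, 26, 27, 29, 31, 33, 40}, so |A + A| = 15.
K = |A + A| / |A| = 15/6 = 5/2 ≈ 2.5000.
Reference: AP of size 6 gives K = 11/6 ≈ 1.8333; a fully generic set of size 6 gives K ≈ 3.5000.

|A| = 6, |A + A| = 15, K = 15/6 = 5/2.


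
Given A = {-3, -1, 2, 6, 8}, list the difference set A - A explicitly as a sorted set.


A - A = {a - a' : a, a' ∈ A}.
Compute a - a' for each ordered pair (a, a'):
a = -3: -3--3=0, -3--1=-2, -3-2=-5, -3-6=-9, -3-8=-11
a = -1: -1--3=2, -1--1=0, -1-2=-3, -1-6=-7, -1-8=-9
a = 2: 2--3=5, 2--1=3, 2-2=0, 2-6=-4, 2-8=-6
a = 6: 6--3=9, 6--1=7, 6-2=4, 6-6=0, 6-8=-2
a = 8: 8--3=11, 8--1=9, 8-2=6, 8-6=2, 8-8=0
Collecting distinct values (and noting 0 appears from a-a):
A - A = {-11, -9, -7, -6, -5, -4, -3, -2, 0, 2, 3, 4, 5, 6, 7, 9, 11}
|A - A| = 17

A - A = {-11, -9, -7, -6, -5, -4, -3, -2, 0, 2, 3, 4, 5, 6, 7, 9, 11}


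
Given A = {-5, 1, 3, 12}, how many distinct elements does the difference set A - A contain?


A - A = {a - a' : a, a' ∈ A}; |A| = 4.
Bounds: 2|A|-1 ≤ |A - A| ≤ |A|² - |A| + 1, i.e. 7 ≤ |A - A| ≤ 13.
Note: 0 ∈ A - A always (from a - a). The set is symmetric: if d ∈ A - A then -d ∈ A - A.
Enumerate nonzero differences d = a - a' with a > a' (then include -d):
Positive differences: {2, 6, 8, 9, 11, 17}
Full difference set: {0} ∪ (positive diffs) ∪ (negative diffs).
|A - A| = 1 + 2·6 = 13 (matches direct enumeration: 13).

|A - A| = 13


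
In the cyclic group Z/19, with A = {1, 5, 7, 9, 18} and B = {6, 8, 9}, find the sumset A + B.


Work in Z/19Z: reduce every sum a + b modulo 19.
Enumerate all 15 pairs:
a = 1: 1+6=7, 1+8=9, 1+9=10
a = 5: 5+6=11, 5+8=13, 5+9=14
a = 7: 7+6=13, 7+8=15, 7+9=16
a = 9: 9+6=15, 9+8=17, 9+9=18
a = 18: 18+6=5, 18+8=7, 18+9=8
Distinct residues collected: {5, 7, 8, 9, 10, 11, 13, 14, 15, 16, 17, 18}
|A + B| = 12 (out of 19 total residues).

A + B = {5, 7, 8, 9, 10, 11, 13, 14, 15, 16, 17, 18}


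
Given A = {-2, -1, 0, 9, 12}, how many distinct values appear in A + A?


A + A = {a + a' : a, a' ∈ A}; |A| = 5.
General bounds: 2|A| - 1 ≤ |A + A| ≤ |A|(|A|+1)/2, i.e. 9 ≤ |A + A| ≤ 15.
Lower bound 2|A|-1 is attained iff A is an arithmetic progression.
Enumerate sums a + a' for a ≤ a' (symmetric, so this suffices):
a = -2: -2+-2=-4, -2+-1=-3, -2+0=-2, -2+9=7, -2+12=10
a = -1: -1+-1=-2, -1+0=-1, -1+9=8, -1+12=11
a = 0: 0+0=0, 0+9=9, 0+12=12
a = 9: 9+9=18, 9+12=21
a = 12: 12+12=24
Distinct sums: {-4, -3, -2, -1, 0, 7, 8, 9, 10, 11, 12, 18, 21, 24}
|A + A| = 14

|A + A| = 14


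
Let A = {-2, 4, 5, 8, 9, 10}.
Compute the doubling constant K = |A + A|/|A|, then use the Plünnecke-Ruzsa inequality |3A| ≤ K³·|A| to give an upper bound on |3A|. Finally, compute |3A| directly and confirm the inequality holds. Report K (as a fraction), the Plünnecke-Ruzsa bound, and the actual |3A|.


|A| = 6.
Step 1: Compute A + A by enumerating all 36 pairs.
A + A = {-4, 2, 3, 6, 7, 8, 9, 10, 12, 13, 14, 15, 16, 17, 18, 19, 20}, so |A + A| = 17.
Step 2: Doubling constant K = |A + A|/|A| = 17/6 = 17/6 ≈ 2.8333.
Step 3: Plünnecke-Ruzsa gives |3A| ≤ K³·|A| = (2.8333)³ · 6 ≈ 136.4722.
Step 4: Compute 3A = A + A + A directly by enumerating all triples (a,b,c) ∈ A³; |3A| = 29.
Step 5: Check 29 ≤ 136.4722? Yes ✓.

K = 17/6, Plünnecke-Ruzsa bound K³|A| ≈ 136.4722, |3A| = 29, inequality holds.


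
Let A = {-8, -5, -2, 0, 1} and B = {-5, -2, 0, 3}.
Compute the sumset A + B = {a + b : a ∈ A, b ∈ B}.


A + B = {a + b : a ∈ A, b ∈ B}.
Enumerate all |A|·|B| = 5·4 = 20 pairs (a, b) and collect distinct sums.
a = -8: -8+-5=-13, -8+-2=-10, -8+0=-8, -8+3=-5
a = -5: -5+-5=-10, -5+-2=-7, -5+0=-5, -5+3=-2
a = -2: -2+-5=-7, -2+-2=-4, -2+0=-2, -2+3=1
a = 0: 0+-5=-5, 0+-2=-2, 0+0=0, 0+3=3
a = 1: 1+-5=-4, 1+-2=-1, 1+0=1, 1+3=4
Collecting distinct sums: A + B = {-13, -10, -8, -7, -5, -4, -2, -1, 0, 1, 3, 4}
|A + B| = 12

A + B = {-13, -10, -8, -7, -5, -4, -2, -1, 0, 1, 3, 4}


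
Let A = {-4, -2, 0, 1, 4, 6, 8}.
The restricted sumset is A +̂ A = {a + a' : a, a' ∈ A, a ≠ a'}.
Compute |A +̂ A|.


Restricted sumset: A +̂ A = {a + a' : a ∈ A, a' ∈ A, a ≠ a'}.
Equivalently, take A + A and drop any sum 2a that is achievable ONLY as a + a for a ∈ A (i.e. sums representable only with equal summands).
Enumerate pairs (a, a') with a < a' (symmetric, so each unordered pair gives one sum; this covers all a ≠ a'):
  -4 + -2 = -6
  -4 + 0 = -4
  -4 + 1 = -3
  -4 + 4 = 0
  -4 + 6 = 2
  -4 + 8 = 4
  -2 + 0 = -2
  -2 + 1 = -1
  -2 + 4 = 2
  -2 + 6 = 4
  -2 + 8 = 6
  0 + 1 = 1
  0 + 4 = 4
  0 + 6 = 6
  0 + 8 = 8
  1 + 4 = 5
  1 + 6 = 7
  1 + 8 = 9
  4 + 6 = 10
  4 + 8 = 12
  6 + 8 = 14
Collected distinct sums: {-6, -4, -3, -2, -1, 0, 1, 2, 4, 5, 6, 7, 8, 9, 10, 12, 14}
|A +̂ A| = 17
(Reference bound: |A +̂ A| ≥ 2|A| - 3 for |A| ≥ 2, with |A| = 7 giving ≥ 11.)

|A +̂ A| = 17


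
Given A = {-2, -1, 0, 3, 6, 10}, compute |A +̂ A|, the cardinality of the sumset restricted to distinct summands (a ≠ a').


Restricted sumset: A +̂ A = {a + a' : a ∈ A, a' ∈ A, a ≠ a'}.
Equivalently, take A + A and drop any sum 2a that is achievable ONLY as a + a for a ∈ A (i.e. sums representable only with equal summands).
Enumerate pairs (a, a') with a < a' (symmetric, so each unordered pair gives one sum; this covers all a ≠ a'):
  -2 + -1 = -3
  -2 + 0 = -2
  -2 + 3 = 1
  -2 + 6 = 4
  -2 + 10 = 8
  -1 + 0 = -1
  -1 + 3 = 2
  -1 + 6 = 5
  -1 + 10 = 9
  0 + 3 = 3
  0 + 6 = 6
  0 + 10 = 10
  3 + 6 = 9
  3 + 10 = 13
  6 + 10 = 16
Collected distinct sums: {-3, -2, -1, 1, 2, 3, 4, 5, 6, 8, 9, 10, 13, 16}
|A +̂ A| = 14
(Reference bound: |A +̂ A| ≥ 2|A| - 3 for |A| ≥ 2, with |A| = 6 giving ≥ 9.)

|A +̂ A| = 14


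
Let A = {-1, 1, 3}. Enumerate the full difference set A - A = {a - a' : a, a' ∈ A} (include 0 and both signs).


A - A = {a - a' : a, a' ∈ A}.
Compute a - a' for each ordered pair (a, a'):
a = -1: -1--1=0, -1-1=-2, -1-3=-4
a = 1: 1--1=2, 1-1=0, 1-3=-2
a = 3: 3--1=4, 3-1=2, 3-3=0
Collecting distinct values (and noting 0 appears from a-a):
A - A = {-4, -2, 0, 2, 4}
|A - A| = 5

A - A = {-4, -2, 0, 2, 4}


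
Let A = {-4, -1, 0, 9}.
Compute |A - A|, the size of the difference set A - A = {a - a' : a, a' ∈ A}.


A - A = {a - a' : a, a' ∈ A}; |A| = 4.
Bounds: 2|A|-1 ≤ |A - A| ≤ |A|² - |A| + 1, i.e. 7 ≤ |A - A| ≤ 13.
Note: 0 ∈ A - A always (from a - a). The set is symmetric: if d ∈ A - A then -d ∈ A - A.
Enumerate nonzero differences d = a - a' with a > a' (then include -d):
Positive differences: {1, 3, 4, 9, 10, 13}
Full difference set: {0} ∪ (positive diffs) ∪ (negative diffs).
|A - A| = 1 + 2·6 = 13 (matches direct enumeration: 13).

|A - A| = 13


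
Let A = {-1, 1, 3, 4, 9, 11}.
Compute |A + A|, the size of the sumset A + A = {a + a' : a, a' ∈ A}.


A + A = {a + a' : a, a' ∈ A}; |A| = 6.
General bounds: 2|A| - 1 ≤ |A + A| ≤ |A|(|A|+1)/2, i.e. 11 ≤ |A + A| ≤ 21.
Lower bound 2|A|-1 is attained iff A is an arithmetic progression.
Enumerate sums a + a' for a ≤ a' (symmetric, so this suffices):
a = -1: -1+-1=-2, -1+1=0, -1+3=2, -1+4=3, -1+9=8, -1+11=10
a = 1: 1+1=2, 1+3=4, 1+4=5, 1+9=10, 1+11=12
a = 3: 3+3=6, 3+4=7, 3+9=12, 3+11=14
a = 4: 4+4=8, 4+9=13, 4+11=15
a = 9: 9+9=18, 9+11=20
a = 11: 11+11=22
Distinct sums: {-2, 0, 2, 3, 4, 5, 6, 7, 8, 10, 12, 13, 14, 15, 18, 20, 22}
|A + A| = 17

|A + A| = 17


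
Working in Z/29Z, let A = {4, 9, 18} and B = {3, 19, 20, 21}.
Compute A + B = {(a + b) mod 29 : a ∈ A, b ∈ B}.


Work in Z/29Z: reduce every sum a + b modulo 29.
Enumerate all 12 pairs:
a = 4: 4+3=7, 4+19=23, 4+20=24, 4+21=25
a = 9: 9+3=12, 9+19=28, 9+20=0, 9+21=1
a = 18: 18+3=21, 18+19=8, 18+20=9, 18+21=10
Distinct residues collected: {0, 1, 7, 8, 9, 10, 12, 21, 23, 24, 25, 28}
|A + B| = 12 (out of 29 total residues).

A + B = {0, 1, 7, 8, 9, 10, 12, 21, 23, 24, 25, 28}


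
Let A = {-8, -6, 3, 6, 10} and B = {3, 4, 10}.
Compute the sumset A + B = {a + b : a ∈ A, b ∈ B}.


A + B = {a + b : a ∈ A, b ∈ B}.
Enumerate all |A|·|B| = 5·3 = 15 pairs (a, b) and collect distinct sums.
a = -8: -8+3=-5, -8+4=-4, -8+10=2
a = -6: -6+3=-3, -6+4=-2, -6+10=4
a = 3: 3+3=6, 3+4=7, 3+10=13
a = 6: 6+3=9, 6+4=10, 6+10=16
a = 10: 10+3=13, 10+4=14, 10+10=20
Collecting distinct sums: A + B = {-5, -4, -3, -2, 2, 4, 6, 7, 9, 10, 13, 14, 16, 20}
|A + B| = 14

A + B = {-5, -4, -3, -2, 2, 4, 6, 7, 9, 10, 13, 14, 16, 20}


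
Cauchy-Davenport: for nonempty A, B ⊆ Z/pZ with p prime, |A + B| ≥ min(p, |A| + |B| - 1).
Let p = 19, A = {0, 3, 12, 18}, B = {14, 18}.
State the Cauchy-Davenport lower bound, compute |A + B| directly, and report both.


Cauchy-Davenport: |A + B| ≥ min(p, |A| + |B| - 1) for A, B nonempty in Z/pZ.
|A| = 4, |B| = 2, p = 19.
CD lower bound = min(19, 4 + 2 - 1) = min(19, 5) = 5.
Compute A + B mod 19 directly:
a = 0: 0+14=14, 0+18=18
a = 3: 3+14=17, 3+18=2
a = 12: 12+14=7, 12+18=11
a = 18: 18+14=13, 18+18=17
A + B = {2, 7, 11, 13, 14, 17, 18}, so |A + B| = 7.
Verify: 7 ≥ 5? Yes ✓.

CD lower bound = 5, actual |A + B| = 7.


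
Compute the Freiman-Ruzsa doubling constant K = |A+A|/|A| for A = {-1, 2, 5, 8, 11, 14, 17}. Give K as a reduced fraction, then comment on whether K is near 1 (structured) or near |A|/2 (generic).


|A| = 7.
Compute A + A by enumerating all 49 pairs.
A + A = {-2, 1, 4, 7, 10, 13, 16, 19, 22, 25, 28, 31, 34}, so |A + A| = 13.
K = |A + A| / |A| = 13/7 (already in lowest terms) ≈ 1.8571.
Reference: AP of size 7 gives K = 13/7 ≈ 1.8571; a fully generic set of size 7 gives K ≈ 4.0000.

|A| = 7, |A + A| = 13, K = 13/7.


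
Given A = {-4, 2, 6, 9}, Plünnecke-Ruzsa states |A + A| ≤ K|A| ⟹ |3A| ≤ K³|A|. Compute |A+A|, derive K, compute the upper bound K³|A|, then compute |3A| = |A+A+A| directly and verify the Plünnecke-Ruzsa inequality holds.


|A| = 4.
Step 1: Compute A + A by enumerating all 16 pairs.
A + A = {-8, -2, 2, 4, 5, 8, 11, 12, 15, 18}, so |A + A| = 10.
Step 2: Doubling constant K = |A + A|/|A| = 10/4 = 10/4 ≈ 2.5000.
Step 3: Plünnecke-Ruzsa gives |3A| ≤ K³·|A| = (2.5000)³ · 4 ≈ 62.5000.
Step 4: Compute 3A = A + A + A directly by enumerating all triples (a,b,c) ∈ A³; |3A| = 19.
Step 5: Check 19 ≤ 62.5000? Yes ✓.

K = 10/4, Plünnecke-Ruzsa bound K³|A| ≈ 62.5000, |3A| = 19, inequality holds.


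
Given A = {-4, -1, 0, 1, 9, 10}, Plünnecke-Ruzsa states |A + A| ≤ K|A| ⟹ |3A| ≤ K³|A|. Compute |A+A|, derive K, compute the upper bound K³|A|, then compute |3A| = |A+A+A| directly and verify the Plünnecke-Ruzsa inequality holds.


|A| = 6.
Step 1: Compute A + A by enumerating all 36 pairs.
A + A = {-8, -5, -4, -3, -2, -1, 0, 1, 2, 5, 6, 8, 9, 10, 11, 18, 19, 20}, so |A + A| = 18.
Step 2: Doubling constant K = |A + A|/|A| = 18/6 = 18/6 ≈ 3.0000.
Step 3: Plünnecke-Ruzsa gives |3A| ≤ K³·|A| = (3.0000)³ · 6 ≈ 162.0000.
Step 4: Compute 3A = A + A + A directly by enumerating all triples (a,b,c) ∈ A³; |3A| = 35.
Step 5: Check 35 ≤ 162.0000? Yes ✓.

K = 18/6, Plünnecke-Ruzsa bound K³|A| ≈ 162.0000, |3A| = 35, inequality holds.


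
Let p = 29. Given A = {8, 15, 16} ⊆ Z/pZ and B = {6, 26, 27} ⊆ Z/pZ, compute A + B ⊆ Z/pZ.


Work in Z/29Z: reduce every sum a + b modulo 29.
Enumerate all 9 pairs:
a = 8: 8+6=14, 8+26=5, 8+27=6
a = 15: 15+6=21, 15+26=12, 15+27=13
a = 16: 16+6=22, 16+26=13, 16+27=14
Distinct residues collected: {5, 6, 12, 13, 14, 21, 22}
|A + B| = 7 (out of 29 total residues).

A + B = {5, 6, 12, 13, 14, 21, 22}


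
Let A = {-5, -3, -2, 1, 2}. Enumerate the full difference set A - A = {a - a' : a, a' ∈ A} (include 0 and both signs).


A - A = {a - a' : a, a' ∈ A}.
Compute a - a' for each ordered pair (a, a'):
a = -5: -5--5=0, -5--3=-2, -5--2=-3, -5-1=-6, -5-2=-7
a = -3: -3--5=2, -3--3=0, -3--2=-1, -3-1=-4, -3-2=-5
a = -2: -2--5=3, -2--3=1, -2--2=0, -2-1=-3, -2-2=-4
a = 1: 1--5=6, 1--3=4, 1--2=3, 1-1=0, 1-2=-1
a = 2: 2--5=7, 2--3=5, 2--2=4, 2-1=1, 2-2=0
Collecting distinct values (and noting 0 appears from a-a):
A - A = {-7, -6, -5, -4, -3, -2, -1, 0, 1, 2, 3, 4, 5, 6, 7}
|A - A| = 15

A - A = {-7, -6, -5, -4, -3, -2, -1, 0, 1, 2, 3, 4, 5, 6, 7}


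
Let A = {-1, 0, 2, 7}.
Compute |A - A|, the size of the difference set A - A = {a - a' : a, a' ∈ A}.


A - A = {a - a' : a, a' ∈ A}; |A| = 4.
Bounds: 2|A|-1 ≤ |A - A| ≤ |A|² - |A| + 1, i.e. 7 ≤ |A - A| ≤ 13.
Note: 0 ∈ A - A always (from a - a). The set is symmetric: if d ∈ A - A then -d ∈ A - A.
Enumerate nonzero differences d = a - a' with a > a' (then include -d):
Positive differences: {1, 2, 3, 5, 7, 8}
Full difference set: {0} ∪ (positive diffs) ∪ (negative diffs).
|A - A| = 1 + 2·6 = 13 (matches direct enumeration: 13).

|A - A| = 13


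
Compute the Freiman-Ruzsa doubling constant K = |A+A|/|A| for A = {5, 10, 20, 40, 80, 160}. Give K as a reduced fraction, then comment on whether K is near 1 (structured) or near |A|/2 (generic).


|A| = 6.
Compute A + A by enumerating all 36 pairs.
A + A = {10, 15, 20, 25, 30, 40, 45, 50, 60, 80, 85, 90, 100, 120, 160, 165, 170, 180, 200, 240, 320}, so |A + A| = 21.
K = |A + A| / |A| = 21/6 = 7/2 ≈ 3.5000.
Reference: AP of size 6 gives K = 11/6 ≈ 1.8333; a fully generic set of size 6 gives K ≈ 3.5000.

|A| = 6, |A + A| = 21, K = 21/6 = 7/2.


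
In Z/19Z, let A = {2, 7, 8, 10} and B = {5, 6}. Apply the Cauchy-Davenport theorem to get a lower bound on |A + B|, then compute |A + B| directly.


Cauchy-Davenport: |A + B| ≥ min(p, |A| + |B| - 1) for A, B nonempty in Z/pZ.
|A| = 4, |B| = 2, p = 19.
CD lower bound = min(19, 4 + 2 - 1) = min(19, 5) = 5.
Compute A + B mod 19 directly:
a = 2: 2+5=7, 2+6=8
a = 7: 7+5=12, 7+6=13
a = 8: 8+5=13, 8+6=14
a = 10: 10+5=15, 10+6=16
A + B = {7, 8, 12, 13, 14, 15, 16}, so |A + B| = 7.
Verify: 7 ≥ 5? Yes ✓.

CD lower bound = 5, actual |A + B| = 7.


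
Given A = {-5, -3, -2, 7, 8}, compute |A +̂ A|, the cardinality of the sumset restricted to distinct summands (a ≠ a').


Restricted sumset: A +̂ A = {a + a' : a ∈ A, a' ∈ A, a ≠ a'}.
Equivalently, take A + A and drop any sum 2a that is achievable ONLY as a + a for a ∈ A (i.e. sums representable only with equal summands).
Enumerate pairs (a, a') with a < a' (symmetric, so each unordered pair gives one sum; this covers all a ≠ a'):
  -5 + -3 = -8
  -5 + -2 = -7
  -5 + 7 = 2
  -5 + 8 = 3
  -3 + -2 = -5
  -3 + 7 = 4
  -3 + 8 = 5
  -2 + 7 = 5
  -2 + 8 = 6
  7 + 8 = 15
Collected distinct sums: {-8, -7, -5, 2, 3, 4, 5, 6, 15}
|A +̂ A| = 9
(Reference bound: |A +̂ A| ≥ 2|A| - 3 for |A| ≥ 2, with |A| = 5 giving ≥ 7.)

|A +̂ A| = 9


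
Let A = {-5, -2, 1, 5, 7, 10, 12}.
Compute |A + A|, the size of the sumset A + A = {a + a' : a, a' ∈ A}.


A + A = {a + a' : a, a' ∈ A}; |A| = 7.
General bounds: 2|A| - 1 ≤ |A + A| ≤ |A|(|A|+1)/2, i.e. 13 ≤ |A + A| ≤ 28.
Lower bound 2|A|-1 is attained iff A is an arithmetic progression.
Enumerate sums a + a' for a ≤ a' (symmetric, so this suffices):
a = -5: -5+-5=-10, -5+-2=-7, -5+1=-4, -5+5=0, -5+7=2, -5+10=5, -5+12=7
a = -2: -2+-2=-4, -2+1=-1, -2+5=3, -2+7=5, -2+10=8, -2+12=10
a = 1: 1+1=2, 1+5=6, 1+7=8, 1+10=11, 1+12=13
a = 5: 5+5=10, 5+7=12, 5+10=15, 5+12=17
a = 7: 7+7=14, 7+10=17, 7+12=19
a = 10: 10+10=20, 10+12=22
a = 12: 12+12=24
Distinct sums: {-10, -7, -4, -1, 0, 2, 3, 5, 6, 7, 8, 10, 11, 12, 13, 14, 15, 17, 19, 20, 22, 24}
|A + A| = 22

|A + A| = 22


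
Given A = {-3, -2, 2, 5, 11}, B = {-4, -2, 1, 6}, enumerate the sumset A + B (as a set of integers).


A + B = {a + b : a ∈ A, b ∈ B}.
Enumerate all |A|·|B| = 5·4 = 20 pairs (a, b) and collect distinct sums.
a = -3: -3+-4=-7, -3+-2=-5, -3+1=-2, -3+6=3
a = -2: -2+-4=-6, -2+-2=-4, -2+1=-1, -2+6=4
a = 2: 2+-4=-2, 2+-2=0, 2+1=3, 2+6=8
a = 5: 5+-4=1, 5+-2=3, 5+1=6, 5+6=11
a = 11: 11+-4=7, 11+-2=9, 11+1=12, 11+6=17
Collecting distinct sums: A + B = {-7, -6, -5, -4, -2, -1, 0, 1, 3, 4, 6, 7, 8, 9, 11, 12, 17}
|A + B| = 17

A + B = {-7, -6, -5, -4, -2, -1, 0, 1, 3, 4, 6, 7, 8, 9, 11, 12, 17}


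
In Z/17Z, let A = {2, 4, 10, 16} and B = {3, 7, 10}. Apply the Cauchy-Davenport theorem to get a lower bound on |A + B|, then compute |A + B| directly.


Cauchy-Davenport: |A + B| ≥ min(p, |A| + |B| - 1) for A, B nonempty in Z/pZ.
|A| = 4, |B| = 3, p = 17.
CD lower bound = min(17, 4 + 3 - 1) = min(17, 6) = 6.
Compute A + B mod 17 directly:
a = 2: 2+3=5, 2+7=9, 2+10=12
a = 4: 4+3=7, 4+7=11, 4+10=14
a = 10: 10+3=13, 10+7=0, 10+10=3
a = 16: 16+3=2, 16+7=6, 16+10=9
A + B = {0, 2, 3, 5, 6, 7, 9, 11, 12, 13, 14}, so |A + B| = 11.
Verify: 11 ≥ 6? Yes ✓.

CD lower bound = 6, actual |A + B| = 11.


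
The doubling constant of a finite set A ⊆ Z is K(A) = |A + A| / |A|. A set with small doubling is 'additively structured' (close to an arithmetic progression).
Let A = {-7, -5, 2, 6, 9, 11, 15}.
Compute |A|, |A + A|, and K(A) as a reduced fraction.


|A| = 7.
Compute A + A by enumerating all 49 pairs.
A + A = {-14, -12, -10, -5, -3, -1, 1, 2, 4, 6, 8, 10, 11, 12, 13, 15, 17, 18, 20, 21, 22, 24, 26, 30}, so |A + A| = 24.
K = |A + A| / |A| = 24/7 (already in lowest terms) ≈ 3.4286.
Reference: AP of size 7 gives K = 13/7 ≈ 1.8571; a fully generic set of size 7 gives K ≈ 4.0000.

|A| = 7, |A + A| = 24, K = 24/7.


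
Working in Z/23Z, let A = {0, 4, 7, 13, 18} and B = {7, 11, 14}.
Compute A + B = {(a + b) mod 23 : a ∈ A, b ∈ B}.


Work in Z/23Z: reduce every sum a + b modulo 23.
Enumerate all 15 pairs:
a = 0: 0+7=7, 0+11=11, 0+14=14
a = 4: 4+7=11, 4+11=15, 4+14=18
a = 7: 7+7=14, 7+11=18, 7+14=21
a = 13: 13+7=20, 13+11=1, 13+14=4
a = 18: 18+7=2, 18+11=6, 18+14=9
Distinct residues collected: {1, 2, 4, 6, 7, 9, 11, 14, 15, 18, 20, 21}
|A + B| = 12 (out of 23 total residues).

A + B = {1, 2, 4, 6, 7, 9, 11, 14, 15, 18, 20, 21}


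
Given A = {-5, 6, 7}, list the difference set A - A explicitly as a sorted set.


A - A = {a - a' : a, a' ∈ A}.
Compute a - a' for each ordered pair (a, a'):
a = -5: -5--5=0, -5-6=-11, -5-7=-12
a = 6: 6--5=11, 6-6=0, 6-7=-1
a = 7: 7--5=12, 7-6=1, 7-7=0
Collecting distinct values (and noting 0 appears from a-a):
A - A = {-12, -11, -1, 0, 1, 11, 12}
|A - A| = 7

A - A = {-12, -11, -1, 0, 1, 11, 12}


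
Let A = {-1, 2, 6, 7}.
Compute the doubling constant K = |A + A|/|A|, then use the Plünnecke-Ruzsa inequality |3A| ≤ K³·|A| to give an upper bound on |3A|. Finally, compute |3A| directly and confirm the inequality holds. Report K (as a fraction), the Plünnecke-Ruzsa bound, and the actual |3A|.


|A| = 4.
Step 1: Compute A + A by enumerating all 16 pairs.
A + A = {-2, 1, 4, 5, 6, 8, 9, 12, 13, 14}, so |A + A| = 10.
Step 2: Doubling constant K = |A + A|/|A| = 10/4 = 10/4 ≈ 2.5000.
Step 3: Plünnecke-Ruzsa gives |3A| ≤ K³·|A| = (2.5000)³ · 4 ≈ 62.5000.
Step 4: Compute 3A = A + A + A directly by enumerating all triples (a,b,c) ∈ A³; |3A| = 19.
Step 5: Check 19 ≤ 62.5000? Yes ✓.

K = 10/4, Plünnecke-Ruzsa bound K³|A| ≈ 62.5000, |3A| = 19, inequality holds.


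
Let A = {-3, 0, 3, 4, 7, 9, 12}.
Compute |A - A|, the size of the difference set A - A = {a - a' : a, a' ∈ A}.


A - A = {a - a' : a, a' ∈ A}; |A| = 7.
Bounds: 2|A|-1 ≤ |A - A| ≤ |A|² - |A| + 1, i.e. 13 ≤ |A - A| ≤ 43.
Note: 0 ∈ A - A always (from a - a). The set is symmetric: if d ∈ A - A then -d ∈ A - A.
Enumerate nonzero differences d = a - a' with a > a' (then include -d):
Positive differences: {1, 2, 3, 4, 5, 6, 7, 8, 9, 10, 12, 15}
Full difference set: {0} ∪ (positive diffs) ∪ (negative diffs).
|A - A| = 1 + 2·12 = 25 (matches direct enumeration: 25).

|A - A| = 25


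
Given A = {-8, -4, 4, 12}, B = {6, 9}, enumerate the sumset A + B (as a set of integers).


A + B = {a + b : a ∈ A, b ∈ B}.
Enumerate all |A|·|B| = 4·2 = 8 pairs (a, b) and collect distinct sums.
a = -8: -8+6=-2, -8+9=1
a = -4: -4+6=2, -4+9=5
a = 4: 4+6=10, 4+9=13
a = 12: 12+6=18, 12+9=21
Collecting distinct sums: A + B = {-2, 1, 2, 5, 10, 13, 18, 21}
|A + B| = 8

A + B = {-2, 1, 2, 5, 10, 13, 18, 21}


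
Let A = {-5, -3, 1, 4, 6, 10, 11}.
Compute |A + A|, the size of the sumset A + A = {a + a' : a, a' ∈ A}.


A + A = {a + a' : a, a' ∈ A}; |A| = 7.
General bounds: 2|A| - 1 ≤ |A + A| ≤ |A|(|A|+1)/2, i.e. 13 ≤ |A + A| ≤ 28.
Lower bound 2|A|-1 is attained iff A is an arithmetic progression.
Enumerate sums a + a' for a ≤ a' (symmetric, so this suffices):
a = -5: -5+-5=-10, -5+-3=-8, -5+1=-4, -5+4=-1, -5+6=1, -5+10=5, -5+11=6
a = -3: -3+-3=-6, -3+1=-2, -3+4=1, -3+6=3, -3+10=7, -3+11=8
a = 1: 1+1=2, 1+4=5, 1+6=7, 1+10=11, 1+11=12
a = 4: 4+4=8, 4+6=10, 4+10=14, 4+11=15
a = 6: 6+6=12, 6+10=16, 6+11=17
a = 10: 10+10=20, 10+11=21
a = 11: 11+11=22
Distinct sums: {-10, -8, -6, -4, -2, -1, 1, 2, 3, 5, 6, 7, 8, 10, 11, 12, 14, 15, 16, 17, 20, 21, 22}
|A + A| = 23

|A + A| = 23


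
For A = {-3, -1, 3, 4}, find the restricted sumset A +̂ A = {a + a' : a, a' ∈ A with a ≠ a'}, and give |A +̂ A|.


Restricted sumset: A +̂ A = {a + a' : a ∈ A, a' ∈ A, a ≠ a'}.
Equivalently, take A + A and drop any sum 2a that is achievable ONLY as a + a for a ∈ A (i.e. sums representable only with equal summands).
Enumerate pairs (a, a') with a < a' (symmetric, so each unordered pair gives one sum; this covers all a ≠ a'):
  -3 + -1 = -4
  -3 + 3 = 0
  -3 + 4 = 1
  -1 + 3 = 2
  -1 + 4 = 3
  3 + 4 = 7
Collected distinct sums: {-4, 0, 1, 2, 3, 7}
|A +̂ A| = 6
(Reference bound: |A +̂ A| ≥ 2|A| - 3 for |A| ≥ 2, with |A| = 4 giving ≥ 5.)

|A +̂ A| = 6


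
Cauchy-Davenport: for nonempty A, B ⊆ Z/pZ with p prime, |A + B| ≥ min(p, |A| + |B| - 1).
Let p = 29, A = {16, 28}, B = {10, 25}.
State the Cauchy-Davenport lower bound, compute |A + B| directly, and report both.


Cauchy-Davenport: |A + B| ≥ min(p, |A| + |B| - 1) for A, B nonempty in Z/pZ.
|A| = 2, |B| = 2, p = 29.
CD lower bound = min(29, 2 + 2 - 1) = min(29, 3) = 3.
Compute A + B mod 29 directly:
a = 16: 16+10=26, 16+25=12
a = 28: 28+10=9, 28+25=24
A + B = {9, 12, 24, 26}, so |A + B| = 4.
Verify: 4 ≥ 3? Yes ✓.

CD lower bound = 3, actual |A + B| = 4.


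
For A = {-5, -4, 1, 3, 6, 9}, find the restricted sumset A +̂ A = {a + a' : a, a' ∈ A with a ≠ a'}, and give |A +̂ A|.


Restricted sumset: A +̂ A = {a + a' : a ∈ A, a' ∈ A, a ≠ a'}.
Equivalently, take A + A and drop any sum 2a that is achievable ONLY as a + a for a ∈ A (i.e. sums representable only with equal summands).
Enumerate pairs (a, a') with a < a' (symmetric, so each unordered pair gives one sum; this covers all a ≠ a'):
  -5 + -4 = -9
  -5 + 1 = -4
  -5 + 3 = -2
  -5 + 6 = 1
  -5 + 9 = 4
  -4 + 1 = -3
  -4 + 3 = -1
  -4 + 6 = 2
  -4 + 9 = 5
  1 + 3 = 4
  1 + 6 = 7
  1 + 9 = 10
  3 + 6 = 9
  3 + 9 = 12
  6 + 9 = 15
Collected distinct sums: {-9, -4, -3, -2, -1, 1, 2, 4, 5, 7, 9, 10, 12, 15}
|A +̂ A| = 14
(Reference bound: |A +̂ A| ≥ 2|A| - 3 for |A| ≥ 2, with |A| = 6 giving ≥ 9.)

|A +̂ A| = 14


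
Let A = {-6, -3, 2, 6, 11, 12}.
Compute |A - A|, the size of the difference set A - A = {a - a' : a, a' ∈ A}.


A - A = {a - a' : a, a' ∈ A}; |A| = 6.
Bounds: 2|A|-1 ≤ |A - A| ≤ |A|² - |A| + 1, i.e. 11 ≤ |A - A| ≤ 31.
Note: 0 ∈ A - A always (from a - a). The set is symmetric: if d ∈ A - A then -d ∈ A - A.
Enumerate nonzero differences d = a - a' with a > a' (then include -d):
Positive differences: {1, 3, 4, 5, 6, 8, 9, 10, 12, 14, 15, 17, 18}
Full difference set: {0} ∪ (positive diffs) ∪ (negative diffs).
|A - A| = 1 + 2·13 = 27 (matches direct enumeration: 27).

|A - A| = 27


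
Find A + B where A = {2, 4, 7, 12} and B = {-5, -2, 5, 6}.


A + B = {a + b : a ∈ A, b ∈ B}.
Enumerate all |A|·|B| = 4·4 = 16 pairs (a, b) and collect distinct sums.
a = 2: 2+-5=-3, 2+-2=0, 2+5=7, 2+6=8
a = 4: 4+-5=-1, 4+-2=2, 4+5=9, 4+6=10
a = 7: 7+-5=2, 7+-2=5, 7+5=12, 7+6=13
a = 12: 12+-5=7, 12+-2=10, 12+5=17, 12+6=18
Collecting distinct sums: A + B = {-3, -1, 0, 2, 5, 7, 8, 9, 10, 12, 13, 17, 18}
|A + B| = 13

A + B = {-3, -1, 0, 2, 5, 7, 8, 9, 10, 12, 13, 17, 18}


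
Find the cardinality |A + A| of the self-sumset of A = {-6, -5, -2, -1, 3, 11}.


A + A = {a + a' : a, a' ∈ A}; |A| = 6.
General bounds: 2|A| - 1 ≤ |A + A| ≤ |A|(|A|+1)/2, i.e. 11 ≤ |A + A| ≤ 21.
Lower bound 2|A|-1 is attained iff A is an arithmetic progression.
Enumerate sums a + a' for a ≤ a' (symmetric, so this suffices):
a = -6: -6+-6=-12, -6+-5=-11, -6+-2=-8, -6+-1=-7, -6+3=-3, -6+11=5
a = -5: -5+-5=-10, -5+-2=-7, -5+-1=-6, -5+3=-2, -5+11=6
a = -2: -2+-2=-4, -2+-1=-3, -2+3=1, -2+11=9
a = -1: -1+-1=-2, -1+3=2, -1+11=10
a = 3: 3+3=6, 3+11=14
a = 11: 11+11=22
Distinct sums: {-12, -11, -10, -8, -7, -6, -4, -3, -2, 1, 2, 5, 6, 9, 10, 14, 22}
|A + A| = 17

|A + A| = 17


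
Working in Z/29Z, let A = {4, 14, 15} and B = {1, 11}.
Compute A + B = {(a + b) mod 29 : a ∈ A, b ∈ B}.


Work in Z/29Z: reduce every sum a + b modulo 29.
Enumerate all 6 pairs:
a = 4: 4+1=5, 4+11=15
a = 14: 14+1=15, 14+11=25
a = 15: 15+1=16, 15+11=26
Distinct residues collected: {5, 15, 16, 25, 26}
|A + B| = 5 (out of 29 total residues).

A + B = {5, 15, 16, 25, 26}


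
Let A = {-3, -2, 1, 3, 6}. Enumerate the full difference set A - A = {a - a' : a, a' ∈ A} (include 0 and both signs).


A - A = {a - a' : a, a' ∈ A}.
Compute a - a' for each ordered pair (a, a'):
a = -3: -3--3=0, -3--2=-1, -3-1=-4, -3-3=-6, -3-6=-9
a = -2: -2--3=1, -2--2=0, -2-1=-3, -2-3=-5, -2-6=-8
a = 1: 1--3=4, 1--2=3, 1-1=0, 1-3=-2, 1-6=-5
a = 3: 3--3=6, 3--2=5, 3-1=2, 3-3=0, 3-6=-3
a = 6: 6--3=9, 6--2=8, 6-1=5, 6-3=3, 6-6=0
Collecting distinct values (and noting 0 appears from a-a):
A - A = {-9, -8, -6, -5, -4, -3, -2, -1, 0, 1, 2, 3, 4, 5, 6, 8, 9}
|A - A| = 17

A - A = {-9, -8, -6, -5, -4, -3, -2, -1, 0, 1, 2, 3, 4, 5, 6, 8, 9}


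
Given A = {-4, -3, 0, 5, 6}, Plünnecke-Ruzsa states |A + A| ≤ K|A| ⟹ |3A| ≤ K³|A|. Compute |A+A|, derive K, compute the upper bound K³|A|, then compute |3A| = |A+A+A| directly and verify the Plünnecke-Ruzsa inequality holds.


|A| = 5.
Step 1: Compute A + A by enumerating all 25 pairs.
A + A = {-8, -7, -6, -4, -3, 0, 1, 2, 3, 5, 6, 10, 11, 12}, so |A + A| = 14.
Step 2: Doubling constant K = |A + A|/|A| = 14/5 = 14/5 ≈ 2.8000.
Step 3: Plünnecke-Ruzsa gives |3A| ≤ K³·|A| = (2.8000)³ · 5 ≈ 109.7600.
Step 4: Compute 3A = A + A + A directly by enumerating all triples (a,b,c) ∈ A³; |3A| = 27.
Step 5: Check 27 ≤ 109.7600? Yes ✓.

K = 14/5, Plünnecke-Ruzsa bound K³|A| ≈ 109.7600, |3A| = 27, inequality holds.


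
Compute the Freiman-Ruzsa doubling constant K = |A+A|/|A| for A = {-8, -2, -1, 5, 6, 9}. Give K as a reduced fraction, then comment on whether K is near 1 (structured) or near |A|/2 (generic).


|A| = 6.
Compute A + A by enumerating all 36 pairs.
A + A = {-16, -10, -9, -4, -3, -2, 1, 3, 4, 5, 7, 8, 10, 11, 12, 14, 15, 18}, so |A + A| = 18.
K = |A + A| / |A| = 18/6 = 3/1 ≈ 3.0000.
Reference: AP of size 6 gives K = 11/6 ≈ 1.8333; a fully generic set of size 6 gives K ≈ 3.5000.

|A| = 6, |A + A| = 18, K = 18/6 = 3/1.


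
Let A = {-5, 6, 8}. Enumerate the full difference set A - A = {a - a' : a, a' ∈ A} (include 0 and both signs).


A - A = {a - a' : a, a' ∈ A}.
Compute a - a' for each ordered pair (a, a'):
a = -5: -5--5=0, -5-6=-11, -5-8=-13
a = 6: 6--5=11, 6-6=0, 6-8=-2
a = 8: 8--5=13, 8-6=2, 8-8=0
Collecting distinct values (and noting 0 appears from a-a):
A - A = {-13, -11, -2, 0, 2, 11, 13}
|A - A| = 7

A - A = {-13, -11, -2, 0, 2, 11, 13}


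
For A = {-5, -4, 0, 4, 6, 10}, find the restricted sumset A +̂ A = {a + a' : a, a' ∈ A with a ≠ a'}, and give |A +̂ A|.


Restricted sumset: A +̂ A = {a + a' : a ∈ A, a' ∈ A, a ≠ a'}.
Equivalently, take A + A and drop any sum 2a that is achievable ONLY as a + a for a ∈ A (i.e. sums representable only with equal summands).
Enumerate pairs (a, a') with a < a' (symmetric, so each unordered pair gives one sum; this covers all a ≠ a'):
  -5 + -4 = -9
  -5 + 0 = -5
  -5 + 4 = -1
  -5 + 6 = 1
  -5 + 10 = 5
  -4 + 0 = -4
  -4 + 4 = 0
  -4 + 6 = 2
  -4 + 10 = 6
  0 + 4 = 4
  0 + 6 = 6
  0 + 10 = 10
  4 + 6 = 10
  4 + 10 = 14
  6 + 10 = 16
Collected distinct sums: {-9, -5, -4, -1, 0, 1, 2, 4, 5, 6, 10, 14, 16}
|A +̂ A| = 13
(Reference bound: |A +̂ A| ≥ 2|A| - 3 for |A| ≥ 2, with |A| = 6 giving ≥ 9.)

|A +̂ A| = 13


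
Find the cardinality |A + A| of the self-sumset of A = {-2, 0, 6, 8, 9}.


A + A = {a + a' : a, a' ∈ A}; |A| = 5.
General bounds: 2|A| - 1 ≤ |A + A| ≤ |A|(|A|+1)/2, i.e. 9 ≤ |A + A| ≤ 15.
Lower bound 2|A|-1 is attained iff A is an arithmetic progression.
Enumerate sums a + a' for a ≤ a' (symmetric, so this suffices):
a = -2: -2+-2=-4, -2+0=-2, -2+6=4, -2+8=6, -2+9=7
a = 0: 0+0=0, 0+6=6, 0+8=8, 0+9=9
a = 6: 6+6=12, 6+8=14, 6+9=15
a = 8: 8+8=16, 8+9=17
a = 9: 9+9=18
Distinct sums: {-4, -2, 0, 4, 6, 7, 8, 9, 12, 14, 15, 16, 17, 18}
|A + A| = 14

|A + A| = 14


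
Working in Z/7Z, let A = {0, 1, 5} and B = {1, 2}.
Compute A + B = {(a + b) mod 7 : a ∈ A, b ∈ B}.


Work in Z/7Z: reduce every sum a + b modulo 7.
Enumerate all 6 pairs:
a = 0: 0+1=1, 0+2=2
a = 1: 1+1=2, 1+2=3
a = 5: 5+1=6, 5+2=0
Distinct residues collected: {0, 1, 2, 3, 6}
|A + B| = 5 (out of 7 total residues).

A + B = {0, 1, 2, 3, 6}


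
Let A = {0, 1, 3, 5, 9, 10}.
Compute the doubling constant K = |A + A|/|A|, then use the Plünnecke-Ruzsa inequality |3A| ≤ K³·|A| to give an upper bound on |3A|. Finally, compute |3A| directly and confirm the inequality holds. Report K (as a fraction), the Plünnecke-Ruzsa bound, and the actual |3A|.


|A| = 6.
Step 1: Compute A + A by enumerating all 36 pairs.
A + A = {0, 1, 2, 3, 4, 5, 6, 8, 9, 10, 11, 12, 13, 14, 15, 18, 19, 20}, so |A + A| = 18.
Step 2: Doubling constant K = |A + A|/|A| = 18/6 = 18/6 ≈ 3.0000.
Step 3: Plünnecke-Ruzsa gives |3A| ≤ K³·|A| = (3.0000)³ · 6 ≈ 162.0000.
Step 4: Compute 3A = A + A + A directly by enumerating all triples (a,b,c) ∈ A³; |3A| = 30.
Step 5: Check 30 ≤ 162.0000? Yes ✓.

K = 18/6, Plünnecke-Ruzsa bound K³|A| ≈ 162.0000, |3A| = 30, inequality holds.


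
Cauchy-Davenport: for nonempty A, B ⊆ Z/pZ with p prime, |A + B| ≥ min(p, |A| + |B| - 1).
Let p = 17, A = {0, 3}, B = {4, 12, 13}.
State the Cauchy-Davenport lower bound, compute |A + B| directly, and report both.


Cauchy-Davenport: |A + B| ≥ min(p, |A| + |B| - 1) for A, B nonempty in Z/pZ.
|A| = 2, |B| = 3, p = 17.
CD lower bound = min(17, 2 + 3 - 1) = min(17, 4) = 4.
Compute A + B mod 17 directly:
a = 0: 0+4=4, 0+12=12, 0+13=13
a = 3: 3+4=7, 3+12=15, 3+13=16
A + B = {4, 7, 12, 13, 15, 16}, so |A + B| = 6.
Verify: 6 ≥ 4? Yes ✓.

CD lower bound = 4, actual |A + B| = 6.


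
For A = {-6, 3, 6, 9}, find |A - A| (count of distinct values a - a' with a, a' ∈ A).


A - A = {a - a' : a, a' ∈ A}; |A| = 4.
Bounds: 2|A|-1 ≤ |A - A| ≤ |A|² - |A| + 1, i.e. 7 ≤ |A - A| ≤ 13.
Note: 0 ∈ A - A always (from a - a). The set is symmetric: if d ∈ A - A then -d ∈ A - A.
Enumerate nonzero differences d = a - a' with a > a' (then include -d):
Positive differences: {3, 6, 9, 12, 15}
Full difference set: {0} ∪ (positive diffs) ∪ (negative diffs).
|A - A| = 1 + 2·5 = 11 (matches direct enumeration: 11).

|A - A| = 11


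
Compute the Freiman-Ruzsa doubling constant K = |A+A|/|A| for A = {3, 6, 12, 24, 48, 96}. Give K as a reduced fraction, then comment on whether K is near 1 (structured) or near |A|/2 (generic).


|A| = 6.
Compute A + A by enumerating all 36 pairs.
A + A = {6, 9, 12, 15, 18, 24, 27, 30, 36, 48, 51, 54, 60, 72, 96, 99, 102, 108, 120, 144, 192}, so |A + A| = 21.
K = |A + A| / |A| = 21/6 = 7/2 ≈ 3.5000.
Reference: AP of size 6 gives K = 11/6 ≈ 1.8333; a fully generic set of size 6 gives K ≈ 3.5000.

|A| = 6, |A + A| = 21, K = 21/6 = 7/2.


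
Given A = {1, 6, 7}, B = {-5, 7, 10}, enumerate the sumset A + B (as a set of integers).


A + B = {a + b : a ∈ A, b ∈ B}.
Enumerate all |A|·|B| = 3·3 = 9 pairs (a, b) and collect distinct sums.
a = 1: 1+-5=-4, 1+7=8, 1+10=11
a = 6: 6+-5=1, 6+7=13, 6+10=16
a = 7: 7+-5=2, 7+7=14, 7+10=17
Collecting distinct sums: A + B = {-4, 1, 2, 8, 11, 13, 14, 16, 17}
|A + B| = 9

A + B = {-4, 1, 2, 8, 11, 13, 14, 16, 17}


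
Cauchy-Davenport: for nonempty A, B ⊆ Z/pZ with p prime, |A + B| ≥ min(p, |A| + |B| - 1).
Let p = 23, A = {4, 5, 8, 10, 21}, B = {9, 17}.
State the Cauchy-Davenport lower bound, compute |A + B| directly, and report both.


Cauchy-Davenport: |A + B| ≥ min(p, |A| + |B| - 1) for A, B nonempty in Z/pZ.
|A| = 5, |B| = 2, p = 23.
CD lower bound = min(23, 5 + 2 - 1) = min(23, 6) = 6.
Compute A + B mod 23 directly:
a = 4: 4+9=13, 4+17=21
a = 5: 5+9=14, 5+17=22
a = 8: 8+9=17, 8+17=2
a = 10: 10+9=19, 10+17=4
a = 21: 21+9=7, 21+17=15
A + B = {2, 4, 7, 13, 14, 15, 17, 19, 21, 22}, so |A + B| = 10.
Verify: 10 ≥ 6? Yes ✓.

CD lower bound = 6, actual |A + B| = 10.


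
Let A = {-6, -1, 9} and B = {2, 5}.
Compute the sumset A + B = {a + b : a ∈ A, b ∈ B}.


A + B = {a + b : a ∈ A, b ∈ B}.
Enumerate all |A|·|B| = 3·2 = 6 pairs (a, b) and collect distinct sums.
a = -6: -6+2=-4, -6+5=-1
a = -1: -1+2=1, -1+5=4
a = 9: 9+2=11, 9+5=14
Collecting distinct sums: A + B = {-4, -1, 1, 4, 11, 14}
|A + B| = 6

A + B = {-4, -1, 1, 4, 11, 14}


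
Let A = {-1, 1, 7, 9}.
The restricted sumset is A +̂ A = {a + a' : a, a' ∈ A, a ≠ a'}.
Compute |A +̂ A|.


Restricted sumset: A +̂ A = {a + a' : a ∈ A, a' ∈ A, a ≠ a'}.
Equivalently, take A + A and drop any sum 2a that is achievable ONLY as a + a for a ∈ A (i.e. sums representable only with equal summands).
Enumerate pairs (a, a') with a < a' (symmetric, so each unordered pair gives one sum; this covers all a ≠ a'):
  -1 + 1 = 0
  -1 + 7 = 6
  -1 + 9 = 8
  1 + 7 = 8
  1 + 9 = 10
  7 + 9 = 16
Collected distinct sums: {0, 6, 8, 10, 16}
|A +̂ A| = 5
(Reference bound: |A +̂ A| ≥ 2|A| - 3 for |A| ≥ 2, with |A| = 4 giving ≥ 5.)

|A +̂ A| = 5


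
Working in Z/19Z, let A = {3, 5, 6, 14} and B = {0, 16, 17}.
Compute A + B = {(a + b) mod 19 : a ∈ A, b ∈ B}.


Work in Z/19Z: reduce every sum a + b modulo 19.
Enumerate all 12 pairs:
a = 3: 3+0=3, 3+16=0, 3+17=1
a = 5: 5+0=5, 5+16=2, 5+17=3
a = 6: 6+0=6, 6+16=3, 6+17=4
a = 14: 14+0=14, 14+16=11, 14+17=12
Distinct residues collected: {0, 1, 2, 3, 4, 5, 6, 11, 12, 14}
|A + B| = 10 (out of 19 total residues).

A + B = {0, 1, 2, 3, 4, 5, 6, 11, 12, 14}


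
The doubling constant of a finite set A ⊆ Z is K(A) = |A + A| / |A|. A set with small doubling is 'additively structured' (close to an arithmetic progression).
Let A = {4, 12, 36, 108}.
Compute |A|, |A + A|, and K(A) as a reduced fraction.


|A| = 4.
Compute A + A by enumerating all 16 pairs.
A + A = {8, 16, 24, 40, 48, 72, 112, 120, 144, 216}, so |A + A| = 10.
K = |A + A| / |A| = 10/4 = 5/2 ≈ 2.5000.
Reference: AP of size 4 gives K = 7/4 ≈ 1.7500; a fully generic set of size 4 gives K ≈ 2.5000.

|A| = 4, |A + A| = 10, K = 10/4 = 5/2.


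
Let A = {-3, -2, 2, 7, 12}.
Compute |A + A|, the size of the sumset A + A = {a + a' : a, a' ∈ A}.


A + A = {a + a' : a, a' ∈ A}; |A| = 5.
General bounds: 2|A| - 1 ≤ |A + A| ≤ |A|(|A|+1)/2, i.e. 9 ≤ |A + A| ≤ 15.
Lower bound 2|A|-1 is attained iff A is an arithmetic progression.
Enumerate sums a + a' for a ≤ a' (symmetric, so this suffices):
a = -3: -3+-3=-6, -3+-2=-5, -3+2=-1, -3+7=4, -3+12=9
a = -2: -2+-2=-4, -2+2=0, -2+7=5, -2+12=10
a = 2: 2+2=4, 2+7=9, 2+12=14
a = 7: 7+7=14, 7+12=19
a = 12: 12+12=24
Distinct sums: {-6, -5, -4, -1, 0, 4, 5, 9, 10, 14, 19, 24}
|A + A| = 12

|A + A| = 12


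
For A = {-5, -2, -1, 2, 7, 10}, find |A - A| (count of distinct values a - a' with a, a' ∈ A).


A - A = {a - a' : a, a' ∈ A}; |A| = 6.
Bounds: 2|A|-1 ≤ |A - A| ≤ |A|² - |A| + 1, i.e. 11 ≤ |A - A| ≤ 31.
Note: 0 ∈ A - A always (from a - a). The set is symmetric: if d ∈ A - A then -d ∈ A - A.
Enumerate nonzero differences d = a - a' with a > a' (then include -d):
Positive differences: {1, 3, 4, 5, 7, 8, 9, 11, 12, 15}
Full difference set: {0} ∪ (positive diffs) ∪ (negative diffs).
|A - A| = 1 + 2·10 = 21 (matches direct enumeration: 21).

|A - A| = 21


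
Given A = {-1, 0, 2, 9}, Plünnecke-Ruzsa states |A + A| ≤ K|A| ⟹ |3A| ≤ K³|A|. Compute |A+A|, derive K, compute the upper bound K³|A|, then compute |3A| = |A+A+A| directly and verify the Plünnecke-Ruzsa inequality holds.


|A| = 4.
Step 1: Compute A + A by enumerating all 16 pairs.
A + A = {-2, -1, 0, 1, 2, 4, 8, 9, 11, 18}, so |A + A| = 10.
Step 2: Doubling constant K = |A + A|/|A| = 10/4 = 10/4 ≈ 2.5000.
Step 3: Plünnecke-Ruzsa gives |3A| ≤ K³·|A| = (2.5000)³ · 4 ≈ 62.5000.
Step 4: Compute 3A = A + A + A directly by enumerating all triples (a,b,c) ∈ A³; |3A| = 19.
Step 5: Check 19 ≤ 62.5000? Yes ✓.

K = 10/4, Plünnecke-Ruzsa bound K³|A| ≈ 62.5000, |3A| = 19, inequality holds.


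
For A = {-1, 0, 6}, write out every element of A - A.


A - A = {a - a' : a, a' ∈ A}.
Compute a - a' for each ordered pair (a, a'):
a = -1: -1--1=0, -1-0=-1, -1-6=-7
a = 0: 0--1=1, 0-0=0, 0-6=-6
a = 6: 6--1=7, 6-0=6, 6-6=0
Collecting distinct values (and noting 0 appears from a-a):
A - A = {-7, -6, -1, 0, 1, 6, 7}
|A - A| = 7

A - A = {-7, -6, -1, 0, 1, 6, 7}


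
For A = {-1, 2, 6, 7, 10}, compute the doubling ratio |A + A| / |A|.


|A| = 5.
Compute A + A by enumerating all 25 pairs.
A + A = {-2, 1, 4, 5, 6, 8, 9, 12, 13, 14, 16, 17, 20}, so |A + A| = 13.
K = |A + A| / |A| = 13/5 (already in lowest terms) ≈ 2.6000.
Reference: AP of size 5 gives K = 9/5 ≈ 1.8000; a fully generic set of size 5 gives K ≈ 3.0000.

|A| = 5, |A + A| = 13, K = 13/5.


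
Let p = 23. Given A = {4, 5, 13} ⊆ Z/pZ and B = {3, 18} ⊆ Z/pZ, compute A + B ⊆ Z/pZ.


Work in Z/23Z: reduce every sum a + b modulo 23.
Enumerate all 6 pairs:
a = 4: 4+3=7, 4+18=22
a = 5: 5+3=8, 5+18=0
a = 13: 13+3=16, 13+18=8
Distinct residues collected: {0, 7, 8, 16, 22}
|A + B| = 5 (out of 23 total residues).

A + B = {0, 7, 8, 16, 22}


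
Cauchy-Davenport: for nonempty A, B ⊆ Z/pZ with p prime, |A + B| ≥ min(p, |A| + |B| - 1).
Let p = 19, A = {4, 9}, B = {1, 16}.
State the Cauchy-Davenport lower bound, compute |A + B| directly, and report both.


Cauchy-Davenport: |A + B| ≥ min(p, |A| + |B| - 1) for A, B nonempty in Z/pZ.
|A| = 2, |B| = 2, p = 19.
CD lower bound = min(19, 2 + 2 - 1) = min(19, 3) = 3.
Compute A + B mod 19 directly:
a = 4: 4+1=5, 4+16=1
a = 9: 9+1=10, 9+16=6
A + B = {1, 5, 6, 10}, so |A + B| = 4.
Verify: 4 ≥ 3? Yes ✓.

CD lower bound = 3, actual |A + B| = 4.


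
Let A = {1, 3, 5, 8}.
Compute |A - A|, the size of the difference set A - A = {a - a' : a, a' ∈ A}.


A - A = {a - a' : a, a' ∈ A}; |A| = 4.
Bounds: 2|A|-1 ≤ |A - A| ≤ |A|² - |A| + 1, i.e. 7 ≤ |A - A| ≤ 13.
Note: 0 ∈ A - A always (from a - a). The set is symmetric: if d ∈ A - A then -d ∈ A - A.
Enumerate nonzero differences d = a - a' with a > a' (then include -d):
Positive differences: {2, 3, 4, 5, 7}
Full difference set: {0} ∪ (positive diffs) ∪ (negative diffs).
|A - A| = 1 + 2·5 = 11 (matches direct enumeration: 11).

|A - A| = 11


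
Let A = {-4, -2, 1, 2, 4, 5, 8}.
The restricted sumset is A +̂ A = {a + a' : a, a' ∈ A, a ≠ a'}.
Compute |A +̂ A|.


Restricted sumset: A +̂ A = {a + a' : a ∈ A, a' ∈ A, a ≠ a'}.
Equivalently, take A + A and drop any sum 2a that is achievable ONLY as a + a for a ∈ A (i.e. sums representable only with equal summands).
Enumerate pairs (a, a') with a < a' (symmetric, so each unordered pair gives one sum; this covers all a ≠ a'):
  -4 + -2 = -6
  -4 + 1 = -3
  -4 + 2 = -2
  -4 + 4 = 0
  -4 + 5 = 1
  -4 + 8 = 4
  -2 + 1 = -1
  -2 + 2 = 0
  -2 + 4 = 2
  -2 + 5 = 3
  -2 + 8 = 6
  1 + 2 = 3
  1 + 4 = 5
  1 + 5 = 6
  1 + 8 = 9
  2 + 4 = 6
  2 + 5 = 7
  2 + 8 = 10
  4 + 5 = 9
  4 + 8 = 12
  5 + 8 = 13
Collected distinct sums: {-6, -3, -2, -1, 0, 1, 2, 3, 4, 5, 6, 7, 9, 10, 12, 13}
|A +̂ A| = 16
(Reference bound: |A +̂ A| ≥ 2|A| - 3 for |A| ≥ 2, with |A| = 7 giving ≥ 11.)

|A +̂ A| = 16
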